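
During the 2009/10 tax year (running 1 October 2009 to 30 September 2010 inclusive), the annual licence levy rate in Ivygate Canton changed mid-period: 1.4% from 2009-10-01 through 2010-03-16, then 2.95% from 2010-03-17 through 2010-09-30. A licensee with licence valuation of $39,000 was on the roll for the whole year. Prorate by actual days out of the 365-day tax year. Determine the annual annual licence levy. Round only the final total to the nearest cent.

$873.92

2009-10-01 to 2010-03-16: 167 days at 1.4% → $39,000 × 1.4% × 167/365 = $249.8137
2010-03-17 to 2010-09-30: 198 days at 2.95% → $39,000 × 2.95% × 198/365 = $624.1068
Total = $873.9205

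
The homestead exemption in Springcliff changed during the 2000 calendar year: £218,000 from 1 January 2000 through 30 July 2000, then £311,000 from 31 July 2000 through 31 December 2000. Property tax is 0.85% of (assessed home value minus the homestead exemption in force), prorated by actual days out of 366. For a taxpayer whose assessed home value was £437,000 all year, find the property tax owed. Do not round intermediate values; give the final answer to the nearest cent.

1 January – 30 July 2000: 212 days, exemption £218,000 → (£437,000 − £218,000) × 0.85% × 212/366 = £1,078.2459
31 July – 31 December 2000: 154 days, exemption £311,000 → (£437,000 − £311,000) × 0.85% × 154/366 = £450.6393
Total = £1,528.8852

£1,528.89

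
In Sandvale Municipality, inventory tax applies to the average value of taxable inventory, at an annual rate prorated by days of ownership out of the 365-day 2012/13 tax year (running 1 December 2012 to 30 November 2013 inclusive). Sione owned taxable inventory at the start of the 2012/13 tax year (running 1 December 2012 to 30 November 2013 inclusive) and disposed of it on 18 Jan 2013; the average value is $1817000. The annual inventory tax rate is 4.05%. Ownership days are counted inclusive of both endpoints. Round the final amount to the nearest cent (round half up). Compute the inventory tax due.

$9879.00

Days held (1 Dec 2012 – 18 Jan 2013): 49 out of 365
Tax = $1817000 × 4.05% × 49/365 = $9879.0041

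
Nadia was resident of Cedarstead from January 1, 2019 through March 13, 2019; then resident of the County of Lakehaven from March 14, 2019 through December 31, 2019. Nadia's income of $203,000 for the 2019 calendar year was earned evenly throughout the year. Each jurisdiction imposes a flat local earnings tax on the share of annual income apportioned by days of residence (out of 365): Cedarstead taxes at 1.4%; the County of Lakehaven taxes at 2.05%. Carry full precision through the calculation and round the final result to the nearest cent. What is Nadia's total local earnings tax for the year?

$3,901.22

Cedarstead, January 1 – March 13, 2019: 72 days → $203,000 × 1.4% × 72/365 = $560.6137
The County of Lakehaven, March 14 – December 31, 2019: 293 days → $203,000 × 2.05% × 293/365 = $3,340.6014
Total = $3,901.2151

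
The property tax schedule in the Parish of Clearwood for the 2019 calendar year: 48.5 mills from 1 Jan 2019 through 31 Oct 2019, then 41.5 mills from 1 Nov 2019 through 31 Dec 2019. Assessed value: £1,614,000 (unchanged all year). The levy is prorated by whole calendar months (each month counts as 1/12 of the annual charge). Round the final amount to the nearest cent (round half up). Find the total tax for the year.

1 Jan – 31 Oct 2019: 10 months at 48.5 mills → £1,614,000 × 4.85% × 10/12 = £65,232.5000
1 Nov – 31 Dec 2019: 2 months at 41.5 mills → £1,614,000 × 4.15% × 2/12 = £11,163.5000
Total = £76,396.0000

£76,396.00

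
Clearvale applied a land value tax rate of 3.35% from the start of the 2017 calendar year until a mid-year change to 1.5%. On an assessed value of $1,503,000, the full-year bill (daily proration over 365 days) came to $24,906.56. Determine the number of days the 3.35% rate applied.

31 days

Let d = days at the first rate; then 365 − d days at the second rate.
$1,503,000 × [3.35%·d + 1.5%·(365−d)] / 365 = $24,906.56
Solving gives d = 31, so the new rate took effect on February 1, 2017.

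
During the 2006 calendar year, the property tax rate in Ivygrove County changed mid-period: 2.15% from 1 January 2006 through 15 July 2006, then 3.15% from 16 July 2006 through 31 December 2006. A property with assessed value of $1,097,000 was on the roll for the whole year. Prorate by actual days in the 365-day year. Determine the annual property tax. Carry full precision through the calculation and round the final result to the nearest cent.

$28,664.76

1 January – 15 July 2006: 196 days at 2.15% → $1,097,000 × 2.15% × 196/365 = $12,665.0904
16 July – 31 December 2006: 169 days at 3.15% → $1,097,000 × 3.15% × 169/365 = $15,999.6699
Total = $28,664.7603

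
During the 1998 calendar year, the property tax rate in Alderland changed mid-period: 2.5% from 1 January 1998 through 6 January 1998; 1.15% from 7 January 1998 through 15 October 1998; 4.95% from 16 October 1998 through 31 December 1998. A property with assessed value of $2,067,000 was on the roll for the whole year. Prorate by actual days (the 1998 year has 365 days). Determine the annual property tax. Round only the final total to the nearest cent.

$40,799.18

1 January – 6 January 1998: 6 days at 2.5% → $2,067,000 × 2.5% × 6/365 = $849.4521
7 January – 15 October 1998: 282 days at 1.15% → $2,067,000 × 1.15% × 282/365 = $18,365.1534
16 October – 31 December 1998: 77 days at 4.95% → $2,067,000 × 4.95% × 77/365 = $21,584.5767
Total = $40,799.1822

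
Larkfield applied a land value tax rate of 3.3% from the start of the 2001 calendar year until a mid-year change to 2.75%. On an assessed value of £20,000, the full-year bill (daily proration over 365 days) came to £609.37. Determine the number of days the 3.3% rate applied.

Let d = days at the first rate; then 365 − d days at the second rate.
£20,000 × [3.3%·d + 2.75%·(365−d)] / 365 = £609.37
Solving gives d = 197, so the new rate took effect on July 17, 2001.

197 days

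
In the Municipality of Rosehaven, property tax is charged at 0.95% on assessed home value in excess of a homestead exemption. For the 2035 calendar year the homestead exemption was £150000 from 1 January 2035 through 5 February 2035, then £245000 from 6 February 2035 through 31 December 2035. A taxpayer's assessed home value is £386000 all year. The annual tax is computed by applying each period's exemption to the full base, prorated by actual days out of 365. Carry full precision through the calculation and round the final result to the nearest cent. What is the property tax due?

1 January – 5 February 2035: 36 days, exemption £150000 → (£386000 − £150000) × 0.95% × 36/365 = £221.1288
6 February – 31 December 2035: 329 days, exemption £245000 → (£386000 − £245000) × 0.95% × 329/365 = £1207.3849
Total = £1428.5137

£1428.51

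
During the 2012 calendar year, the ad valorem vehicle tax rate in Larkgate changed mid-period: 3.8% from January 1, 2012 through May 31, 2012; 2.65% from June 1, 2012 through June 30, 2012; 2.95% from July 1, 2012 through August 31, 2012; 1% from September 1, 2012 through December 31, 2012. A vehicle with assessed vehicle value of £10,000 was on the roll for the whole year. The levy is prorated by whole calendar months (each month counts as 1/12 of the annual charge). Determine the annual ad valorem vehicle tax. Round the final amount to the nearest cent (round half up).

£262.92

January 1 – May 31, 2012: 5 months at 3.8% → £10,000 × 3.8% × 5/12 = £158.3333
June 1 – June 30, 2012: 1 month at 2.65% → £10,000 × 2.65% × 1/12 = £22.0833
July 1 – August 31, 2012: 2 months at 2.95% → £10,000 × 2.95% × 2/12 = £49.1667
September 1 – December 31, 2012: 4 months at 1% → £10,000 × 1% × 4/12 = £33.3333
Total = £262.9167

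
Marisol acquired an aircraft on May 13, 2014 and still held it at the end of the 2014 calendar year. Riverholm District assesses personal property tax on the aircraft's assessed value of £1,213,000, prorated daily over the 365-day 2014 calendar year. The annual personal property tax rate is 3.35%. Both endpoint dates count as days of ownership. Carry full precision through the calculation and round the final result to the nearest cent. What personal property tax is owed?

Days held (May 13 – December 31, 2014): 233 out of 365
Tax = £1,213,000 × 3.35% × 233/365 = £25,939.9219

£25,939.92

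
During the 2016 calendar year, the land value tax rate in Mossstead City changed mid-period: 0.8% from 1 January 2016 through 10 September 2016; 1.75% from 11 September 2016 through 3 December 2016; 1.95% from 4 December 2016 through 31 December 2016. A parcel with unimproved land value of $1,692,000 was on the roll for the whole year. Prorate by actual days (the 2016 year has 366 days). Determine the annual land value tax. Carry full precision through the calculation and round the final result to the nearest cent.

$18,713.70

1 January – 10 September 2016: 254 days at 0.8% → $1,692,000 × 0.8% × 254/366 = $9,393.8361
11 September – 3 December 2016: 84 days at 1.75% → $1,692,000 × 1.75% × 84/366 = $6,795.7377
4 December – 31 December 2016: 28 days at 1.95% → $1,692,000 × 1.95% × 28/366 = $2,524.1311
Total = $18,713.7049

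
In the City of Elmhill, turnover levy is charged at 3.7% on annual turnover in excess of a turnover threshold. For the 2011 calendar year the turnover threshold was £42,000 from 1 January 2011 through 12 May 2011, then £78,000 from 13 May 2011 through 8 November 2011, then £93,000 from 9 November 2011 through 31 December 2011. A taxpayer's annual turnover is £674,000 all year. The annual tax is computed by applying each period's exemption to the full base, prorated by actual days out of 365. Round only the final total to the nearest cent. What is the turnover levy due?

£22,453.12

1 January – 12 May 2011: 132 days, exemption £42,000 → (£674,000 − £42,000) × 3.7% × 132/365 = £8,456.6795
13 May – 8 November 2011: 180 days, exemption £78,000 → (£674,000 − £78,000) × 3.7% × 180/365 = £10,874.9589
9 November – 31 December 2011: 53 days, exemption £93,000 → (£674,000 − £93,000) × 3.7% × 53/365 = £3,121.4822
Total = £22,453.1205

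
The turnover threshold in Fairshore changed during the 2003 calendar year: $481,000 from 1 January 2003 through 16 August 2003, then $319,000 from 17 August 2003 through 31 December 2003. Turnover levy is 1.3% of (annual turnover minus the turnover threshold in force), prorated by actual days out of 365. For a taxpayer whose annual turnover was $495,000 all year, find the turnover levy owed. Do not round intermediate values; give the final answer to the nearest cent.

$972.47

1 January – 16 August 2003: 228 days, exemption $481,000 → ($495,000 − $481,000) × 1.3% × 228/365 = $113.6877
17 August – 31 December 2003: 137 days, exemption $319,000 → ($495,000 − $319,000) × 1.3% × 137/365 = $858.7836
Total = $972.4712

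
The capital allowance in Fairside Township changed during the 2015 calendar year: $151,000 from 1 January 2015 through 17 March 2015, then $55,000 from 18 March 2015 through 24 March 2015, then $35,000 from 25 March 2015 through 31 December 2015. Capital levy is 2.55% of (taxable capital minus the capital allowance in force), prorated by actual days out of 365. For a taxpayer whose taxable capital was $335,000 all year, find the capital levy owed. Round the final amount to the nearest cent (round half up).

1 January – 17 March 2015: 76 days, exemption $151,000 → ($335,000 − $151,000) × 2.55% × 76/365 = $976.9644
18 March – 24 March 2015: 7 days, exemption $55,000 → ($335,000 − $55,000) × 2.55% × 7/365 = $136.9315
25 March – 31 December 2015: 282 days, exemption $35,000 → ($335,000 − $35,000) × 2.55% × 282/365 = $5,910.4110
Total = $7,024.3068

$7,024.31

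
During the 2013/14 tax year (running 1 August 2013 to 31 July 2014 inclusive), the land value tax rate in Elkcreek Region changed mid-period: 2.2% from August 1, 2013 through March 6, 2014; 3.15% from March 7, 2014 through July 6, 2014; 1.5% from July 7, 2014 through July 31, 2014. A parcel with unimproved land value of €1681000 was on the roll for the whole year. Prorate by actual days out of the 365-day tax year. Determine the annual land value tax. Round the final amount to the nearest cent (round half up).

August 1, 2013 – March 6, 2014: 218 days at 2.2% → €1681000 × 2.2% × 218/365 = €22087.8795
March 7 – July 6, 2014: 122 days at 3.15% → €1681000 × 3.15% × 122/365 = €17698.8575
July 7 – July 31, 2014: 25 days at 1.5% → €1681000 × 1.5% × 25/365 = €1727.0548
Total = €41513.7918

€41513.79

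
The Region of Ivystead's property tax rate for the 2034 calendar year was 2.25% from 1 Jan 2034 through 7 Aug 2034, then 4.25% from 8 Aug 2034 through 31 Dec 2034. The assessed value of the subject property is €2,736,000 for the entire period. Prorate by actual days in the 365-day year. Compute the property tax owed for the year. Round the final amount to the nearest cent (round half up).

1 Jan – 7 Aug 2034: 219 days at 2.25% → €2,736,000 × 2.25% × 219/365 = €36,936.0000
8 Aug – 31 Dec 2034: 146 days at 4.25% → €2,736,000 × 4.25% × 146/365 = €46,512.0000
Total = €83,448.0000

€83,448.00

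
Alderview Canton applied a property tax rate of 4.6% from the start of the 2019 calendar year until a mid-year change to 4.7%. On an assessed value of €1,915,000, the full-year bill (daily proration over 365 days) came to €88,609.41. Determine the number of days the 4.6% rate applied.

266 days

Let d = days at the first rate; then 365 − d days at the second rate.
€1,915,000 × [4.6%·d + 4.7%·(365−d)] / 365 = €88,609.41
Solving gives d = 266, so the new rate took effect on September 24, 2019.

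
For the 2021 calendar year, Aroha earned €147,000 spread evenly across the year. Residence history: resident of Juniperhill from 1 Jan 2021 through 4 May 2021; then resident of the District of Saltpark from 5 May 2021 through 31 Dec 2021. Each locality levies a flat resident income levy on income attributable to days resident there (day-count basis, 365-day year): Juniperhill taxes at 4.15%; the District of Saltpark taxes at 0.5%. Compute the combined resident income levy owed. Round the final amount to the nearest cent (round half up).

€2,557.80

Juniperhill, 1 Jan – 4 May 2021: 124 days → €147,000 × 4.15% × 124/365 = €2,072.4986
The District of Saltpark, 5 May – 31 Dec 2021: 241 days → €147,000 × 0.5% × 241/365 = €485.3014
Total = €2,557.8000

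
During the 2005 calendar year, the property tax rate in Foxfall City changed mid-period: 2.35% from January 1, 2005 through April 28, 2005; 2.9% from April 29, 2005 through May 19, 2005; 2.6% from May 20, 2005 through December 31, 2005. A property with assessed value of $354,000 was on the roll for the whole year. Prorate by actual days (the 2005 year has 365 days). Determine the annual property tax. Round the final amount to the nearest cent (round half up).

January 1 – April 28, 2005: 118 days at 2.35% → $354,000 × 2.35% × 118/365 = $2,689.4301
April 29 – May 19, 2005: 21 days at 2.9% → $354,000 × 2.9% × 21/365 = $590.6466
May 20 – December 31, 2005: 226 days at 2.6% → $354,000 × 2.6% × 226/365 = $5,698.9151
Total = $8,978.9918

$8,978.99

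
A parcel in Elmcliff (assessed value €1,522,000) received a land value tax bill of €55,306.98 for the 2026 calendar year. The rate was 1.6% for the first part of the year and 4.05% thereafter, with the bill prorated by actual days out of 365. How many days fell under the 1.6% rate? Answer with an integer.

Let d = days at the first rate; then 365 − d days at the second rate.
€1,522,000 × [1.6%·d + 4.05%·(365−d)] / 365 = €55,306.98
Solving gives d = 62, so the new rate took effect on March 4, 2026.

62 days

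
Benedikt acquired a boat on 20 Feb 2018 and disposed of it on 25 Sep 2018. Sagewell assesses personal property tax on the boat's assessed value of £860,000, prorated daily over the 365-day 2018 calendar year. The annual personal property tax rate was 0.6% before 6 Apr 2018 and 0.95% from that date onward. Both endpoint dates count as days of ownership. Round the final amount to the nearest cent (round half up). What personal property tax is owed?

£4,508.52

20 Feb – 5 Apr 2018: 45 days at 0.6% → £860,000 × 0.6% × 45/365 = £636.1644
6 Apr – 25 Sep 2018: 173 days at 0.95% → £860,000 × 0.95% × 173/365 = £3,872.3562
Total = £4,508.5205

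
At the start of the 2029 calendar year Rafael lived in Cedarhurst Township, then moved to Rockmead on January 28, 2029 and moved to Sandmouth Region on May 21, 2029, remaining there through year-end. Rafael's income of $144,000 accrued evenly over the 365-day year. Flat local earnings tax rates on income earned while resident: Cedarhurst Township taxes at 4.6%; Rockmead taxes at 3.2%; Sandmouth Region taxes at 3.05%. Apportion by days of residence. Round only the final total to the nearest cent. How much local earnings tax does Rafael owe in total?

Cedarhurst Township, January 1 – January 27, 2029: 27 days → $144,000 × 4.6% × 27/365 = $489.9945
Rockmead, January 28 – May 20, 2029: 113 days → $144,000 × 3.2% × 113/365 = $1,426.5863
Sandmouth Region, May 21 – December 31, 2029: 225 days → $144,000 × 3.05% × 225/365 = $2,707.3973
Total = $4,623.9781

$4,623.98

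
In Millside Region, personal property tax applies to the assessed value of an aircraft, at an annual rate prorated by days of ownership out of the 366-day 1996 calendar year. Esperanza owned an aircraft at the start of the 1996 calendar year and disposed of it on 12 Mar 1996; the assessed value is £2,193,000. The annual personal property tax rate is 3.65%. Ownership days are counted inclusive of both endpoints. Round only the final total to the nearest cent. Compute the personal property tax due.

Days held (1 Jan – 12 Mar 1996): 72 out of 366
Tax = £2,193,000 × 3.65% × 72/366 = £15,746.4590

£15,746.46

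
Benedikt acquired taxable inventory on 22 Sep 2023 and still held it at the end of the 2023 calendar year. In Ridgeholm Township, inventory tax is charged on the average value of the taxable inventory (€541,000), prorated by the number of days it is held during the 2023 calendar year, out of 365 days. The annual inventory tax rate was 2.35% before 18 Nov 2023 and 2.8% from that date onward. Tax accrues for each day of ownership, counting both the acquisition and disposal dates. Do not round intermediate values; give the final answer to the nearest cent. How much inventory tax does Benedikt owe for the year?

22 Sep – 17 Nov 2023: 57 days at 2.35% → €541,000 × 2.35% × 57/365 = €1,985.3959
18 Nov – 31 Dec 2023: 44 days at 2.8% → €541,000 × 2.8% × 44/365 = €1,826.0603
Total = €3,811.4562

€3,811.46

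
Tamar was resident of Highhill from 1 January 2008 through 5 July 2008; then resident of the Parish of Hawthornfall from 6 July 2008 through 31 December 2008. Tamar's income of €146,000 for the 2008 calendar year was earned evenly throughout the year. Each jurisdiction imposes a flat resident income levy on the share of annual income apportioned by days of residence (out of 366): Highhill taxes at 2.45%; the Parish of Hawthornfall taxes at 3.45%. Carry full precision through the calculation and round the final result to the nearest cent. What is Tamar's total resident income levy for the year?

€4,291.04

Highhill, 1 January – 5 July 2008: 187 days → €146,000 × 2.45% × 187/366 = €1,827.5929
The Parish of Hawthornfall, 6 July – 31 December 2008: 179 days → €146,000 × 3.45% × 179/366 = €2,463.4508
Total = €4,291.0437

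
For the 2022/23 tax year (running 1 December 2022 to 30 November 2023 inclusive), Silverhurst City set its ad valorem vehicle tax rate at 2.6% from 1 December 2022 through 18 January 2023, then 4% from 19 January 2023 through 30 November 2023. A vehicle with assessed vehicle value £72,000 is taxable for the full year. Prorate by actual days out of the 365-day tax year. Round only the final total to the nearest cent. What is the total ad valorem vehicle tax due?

£2,744.68

1 December 2022 – 18 January 2023: 49 days at 2.6% → £72,000 × 2.6% × 49/365 = £251.3096
19 January – 30 November 2023: 316 days at 4% → £72,000 × 4% × 316/365 = £2,493.3699
Total = £2,744.6795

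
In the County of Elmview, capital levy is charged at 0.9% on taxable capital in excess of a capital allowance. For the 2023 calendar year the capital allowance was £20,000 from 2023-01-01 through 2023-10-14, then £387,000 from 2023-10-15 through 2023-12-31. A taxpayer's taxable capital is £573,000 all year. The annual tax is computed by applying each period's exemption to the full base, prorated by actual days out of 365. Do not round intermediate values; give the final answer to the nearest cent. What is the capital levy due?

£4,271.15

2023-01-01 to 2023-10-14: 287 days, exemption £20,000 → (£573,000 − £20,000) × 0.9% × 287/365 = £3,913.4219
2023-10-15 to 2023-12-31: 78 days, exemption £387,000 → (£573,000 − £387,000) × 0.9% × 78/365 = £357.7315
Total = £4,271.1534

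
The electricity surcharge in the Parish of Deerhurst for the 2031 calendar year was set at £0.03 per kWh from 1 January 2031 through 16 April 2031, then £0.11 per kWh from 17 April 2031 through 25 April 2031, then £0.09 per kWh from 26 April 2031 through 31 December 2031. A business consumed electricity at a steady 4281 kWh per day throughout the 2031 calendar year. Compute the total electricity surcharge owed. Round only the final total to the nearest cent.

1 January – 16 April 2031: 106 days × 4281 kWh/day = 453,786 kWh at £0.03/kWh → £13,613.58
17 April – 25 April 2031: 9 days × 4281 kWh/day = 38,529 kWh at £0.11/kWh → £4,238.19
26 April – 31 December 2031: 250 days × 4281 kWh/day = 1,070,250 kWh at £0.09/kWh → £96,322.50

£114,174.27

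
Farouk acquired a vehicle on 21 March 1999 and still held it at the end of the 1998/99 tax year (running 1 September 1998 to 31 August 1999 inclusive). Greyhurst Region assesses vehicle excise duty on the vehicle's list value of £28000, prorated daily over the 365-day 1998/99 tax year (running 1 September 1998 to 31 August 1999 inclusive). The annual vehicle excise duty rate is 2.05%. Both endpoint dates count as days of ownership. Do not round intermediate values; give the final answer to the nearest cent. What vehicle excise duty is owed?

Days held (21 March – 31 August 1999): 164 out of 365
Tax = £28000 × 2.05% × 164/365 = £257.9068

£257.91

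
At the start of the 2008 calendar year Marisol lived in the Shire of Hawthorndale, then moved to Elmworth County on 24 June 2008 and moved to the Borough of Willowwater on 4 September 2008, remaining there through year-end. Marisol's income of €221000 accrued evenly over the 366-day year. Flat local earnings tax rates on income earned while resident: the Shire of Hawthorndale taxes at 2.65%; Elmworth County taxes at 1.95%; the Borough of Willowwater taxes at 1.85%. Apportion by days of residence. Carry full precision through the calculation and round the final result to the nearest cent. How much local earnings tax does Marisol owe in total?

€4977.33

The Shire of Hawthorndale, 1 January – 23 June 2008: 175 days → €221000 × 2.65% × 175/366 = €2800.2391
Elmworth County, 24 June – 3 September 2008: 72 days → €221000 × 1.95% × 72/366 = €847.7705
The Borough of Willowwater, 4 September – 31 December 2008: 119 days → €221000 × 1.85% × 119/366 = €1329.3210
Total = €4977.3306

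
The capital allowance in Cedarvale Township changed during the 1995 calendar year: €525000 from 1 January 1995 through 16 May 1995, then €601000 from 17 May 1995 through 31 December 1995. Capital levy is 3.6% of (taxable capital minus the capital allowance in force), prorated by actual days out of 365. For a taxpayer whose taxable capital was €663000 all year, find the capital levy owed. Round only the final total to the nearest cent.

1 January – 16 May 1995: 136 days, exemption €525000 → (€663000 − €525000) × 3.6% × 136/365 = €1851.0904
17 May – 31 December 1995: 229 days, exemption €601000 → (€663000 − €601000) × 3.6% × 229/365 = €1400.3507
Total = €3251.4411

€3251.44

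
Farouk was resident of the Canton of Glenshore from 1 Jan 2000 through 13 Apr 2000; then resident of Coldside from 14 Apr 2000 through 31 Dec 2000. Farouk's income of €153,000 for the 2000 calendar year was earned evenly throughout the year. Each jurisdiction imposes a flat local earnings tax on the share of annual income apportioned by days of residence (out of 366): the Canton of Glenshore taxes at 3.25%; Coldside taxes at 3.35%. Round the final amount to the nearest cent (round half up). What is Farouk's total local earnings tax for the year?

€5,082.02

The Canton of Glenshore, 1 Jan – 13 Apr 2000: 104 days → €153,000 × 3.25% × 104/366 = €1,412.9508
Coldside, 14 Apr – 31 Dec 2000: 262 days → €153,000 × 3.35% × 262/366 = €3,669.0738
Total = €5,082.0246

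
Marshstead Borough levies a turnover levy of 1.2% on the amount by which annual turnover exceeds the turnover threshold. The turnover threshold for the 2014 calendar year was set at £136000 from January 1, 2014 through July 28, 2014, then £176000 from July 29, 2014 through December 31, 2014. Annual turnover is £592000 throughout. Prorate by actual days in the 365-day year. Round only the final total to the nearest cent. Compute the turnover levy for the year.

£5266.85

January 1 – July 28, 2014: 209 days, exemption £136000 → (£592000 − £136000) × 1.2% × 209/365 = £3133.2822
July 29 – December 31, 2014: 156 days, exemption £176000 → (£592000 − £176000) × 1.2% × 156/365 = £2133.5671
Total = £5266.8493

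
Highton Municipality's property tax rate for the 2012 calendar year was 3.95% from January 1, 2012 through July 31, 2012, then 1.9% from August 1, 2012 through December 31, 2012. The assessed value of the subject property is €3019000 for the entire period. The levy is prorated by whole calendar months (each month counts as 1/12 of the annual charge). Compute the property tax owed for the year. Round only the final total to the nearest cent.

€93463.21

January 1 – July 31, 2012: 7 months at 3.95% → €3019000 × 3.95% × 7/12 = €69562.7917
August 1 – December 31, 2012: 5 months at 1.9% → €3019000 × 1.9% × 5/12 = €23900.4167
Total = €93463.2083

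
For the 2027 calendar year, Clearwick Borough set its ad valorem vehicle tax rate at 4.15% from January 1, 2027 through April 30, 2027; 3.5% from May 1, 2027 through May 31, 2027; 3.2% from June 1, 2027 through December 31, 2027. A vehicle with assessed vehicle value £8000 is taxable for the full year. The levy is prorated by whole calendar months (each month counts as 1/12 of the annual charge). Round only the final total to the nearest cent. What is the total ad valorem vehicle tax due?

£283.33

January 1 – April 30, 2027: 4 months at 4.15% → £8000 × 4.15% × 4/12 = £110.6667
May 1 – May 31, 2027: 1 month at 3.5% → £8000 × 3.5% × 1/12 = £23.3333
June 1 – December 31, 2027: 7 months at 3.2% → £8000 × 3.2% × 7/12 = £149.3333
Total = £283.3333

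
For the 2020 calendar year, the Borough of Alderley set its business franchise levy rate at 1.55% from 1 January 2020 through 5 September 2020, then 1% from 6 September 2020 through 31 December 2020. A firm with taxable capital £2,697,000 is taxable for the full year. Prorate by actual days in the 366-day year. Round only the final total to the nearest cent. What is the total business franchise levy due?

1 January – 5 September 2020: 249 days at 1.55% → £2,697,000 × 1.55% × 249/366 = £28,440.0861
6 September – 31 December 2020: 117 days at 1% → £2,697,000 × 1% × 117/366 = £8,621.5574
Total = £37,061.6434

£37,061.64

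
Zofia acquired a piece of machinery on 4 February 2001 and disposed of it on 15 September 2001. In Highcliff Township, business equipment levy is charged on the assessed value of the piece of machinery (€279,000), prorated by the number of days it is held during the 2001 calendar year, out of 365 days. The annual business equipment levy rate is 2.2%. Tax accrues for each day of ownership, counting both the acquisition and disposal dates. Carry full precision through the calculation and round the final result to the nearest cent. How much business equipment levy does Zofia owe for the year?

€3,766.88

Days held (4 February – 15 September 2001): 224 out of 365
Tax = €279,000 × 2.2% × 224/365 = €3,766.8822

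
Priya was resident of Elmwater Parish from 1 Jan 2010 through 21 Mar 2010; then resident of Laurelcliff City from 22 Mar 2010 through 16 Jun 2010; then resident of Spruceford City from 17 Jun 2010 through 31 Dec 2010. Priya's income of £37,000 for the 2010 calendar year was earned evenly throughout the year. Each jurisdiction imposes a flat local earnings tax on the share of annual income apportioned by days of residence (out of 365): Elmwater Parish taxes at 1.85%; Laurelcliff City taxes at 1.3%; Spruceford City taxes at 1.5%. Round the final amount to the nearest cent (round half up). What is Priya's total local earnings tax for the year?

£565.75

Elmwater Parish, 1 Jan – 21 Mar 2010: 80 days → £37,000 × 1.85% × 80/365 = £150.0274
Laurelcliff City, 22 Mar – 16 Jun 2010: 87 days → £37,000 × 1.3% × 87/365 = £114.6493
Spruceford City, 17 Jun – 31 Dec 2010: 198 days → £37,000 × 1.5% × 198/365 = £301.0685
Total = £565.7452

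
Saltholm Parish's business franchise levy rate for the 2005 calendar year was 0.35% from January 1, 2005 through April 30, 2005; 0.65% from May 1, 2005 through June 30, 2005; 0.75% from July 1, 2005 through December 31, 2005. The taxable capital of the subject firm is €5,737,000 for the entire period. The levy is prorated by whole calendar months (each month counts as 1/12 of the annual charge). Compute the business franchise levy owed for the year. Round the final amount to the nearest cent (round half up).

€34,422.00

January 1 – April 30, 2005: 4 months at 0.35% → €5,737,000 × 0.35% × 4/12 = €6,693.1667
May 1 – June 30, 2005: 2 months at 0.65% → €5,737,000 × 0.65% × 2/12 = €6,215.0833
July 1 – December 31, 2005: 6 months at 0.75% → €5,737,000 × 0.75% × 6/12 = €21,513.7500
Total = €34,422.0000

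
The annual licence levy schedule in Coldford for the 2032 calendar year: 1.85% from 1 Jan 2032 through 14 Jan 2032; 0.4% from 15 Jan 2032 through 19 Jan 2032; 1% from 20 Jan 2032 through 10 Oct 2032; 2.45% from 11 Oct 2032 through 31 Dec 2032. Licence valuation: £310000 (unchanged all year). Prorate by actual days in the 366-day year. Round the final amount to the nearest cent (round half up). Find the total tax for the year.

£4182.46

1 Jan – 14 Jan 2032: 14 days at 1.85% → £310000 × 1.85% × 14/366 = £219.3716
15 Jan – 19 Jan 2032: 5 days at 0.4% → £310000 × 0.4% × 5/366 = £16.9399
20 Jan – 10 Oct 2032: 265 days at 1% → £310000 × 1% × 265/366 = £2244.5355
11 Oct – 31 Dec 2032: 82 days at 2.45% → £310000 × 2.45% × 82/366 = £1701.6120
Total = £4182.4590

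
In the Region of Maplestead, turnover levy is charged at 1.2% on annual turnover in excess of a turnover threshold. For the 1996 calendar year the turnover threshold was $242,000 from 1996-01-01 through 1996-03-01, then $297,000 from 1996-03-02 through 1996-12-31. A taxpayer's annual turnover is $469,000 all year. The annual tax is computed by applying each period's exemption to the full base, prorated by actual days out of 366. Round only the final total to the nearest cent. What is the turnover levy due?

$2,174.00

1996-01-01 to 1996-03-01: 61 days, exemption $242,000 → ($469,000 − $242,000) × 1.2% × 61/366 = $454.0000
1996-03-02 to 1996-12-31: 305 days, exemption $297,000 → ($469,000 − $297,000) × 1.2% × 305/366 = $1,720.0000
Total = $2,174.0000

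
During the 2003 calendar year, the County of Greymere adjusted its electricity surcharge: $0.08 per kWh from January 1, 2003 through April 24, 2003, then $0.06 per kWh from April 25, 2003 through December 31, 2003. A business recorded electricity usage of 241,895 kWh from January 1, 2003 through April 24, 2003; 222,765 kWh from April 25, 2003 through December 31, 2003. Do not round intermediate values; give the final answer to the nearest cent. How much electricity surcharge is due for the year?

$32,717.50

January 1 – April 24, 2003: 241,895 kWh at $0.08/kWh → $19,351.60
April 25 – December 31, 2003: 222,765 kWh at $0.06/kWh → $13,365.90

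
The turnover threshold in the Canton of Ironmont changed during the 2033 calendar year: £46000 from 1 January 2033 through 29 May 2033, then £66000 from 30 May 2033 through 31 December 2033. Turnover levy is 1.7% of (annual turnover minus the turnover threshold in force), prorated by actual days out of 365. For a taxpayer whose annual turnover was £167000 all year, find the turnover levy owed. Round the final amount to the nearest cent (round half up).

£1855.79

1 January – 29 May 2033: 149 days, exemption £46000 → (£167000 − £46000) × 1.7% × 149/365 = £839.7068
30 May – 31 December 2033: 216 days, exemption £66000 → (£167000 − £66000) × 1.7% × 216/365 = £1016.0877
Total = £1855.7945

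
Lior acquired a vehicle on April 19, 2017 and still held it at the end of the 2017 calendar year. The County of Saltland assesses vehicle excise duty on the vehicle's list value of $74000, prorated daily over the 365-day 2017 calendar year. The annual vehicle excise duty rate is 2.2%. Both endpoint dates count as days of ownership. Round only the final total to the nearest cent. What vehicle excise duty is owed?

$1146.29

Days held (April 19 – December 31, 2017): 257 out of 365
Tax = $74000 × 2.2% × 257/365 = $1146.2904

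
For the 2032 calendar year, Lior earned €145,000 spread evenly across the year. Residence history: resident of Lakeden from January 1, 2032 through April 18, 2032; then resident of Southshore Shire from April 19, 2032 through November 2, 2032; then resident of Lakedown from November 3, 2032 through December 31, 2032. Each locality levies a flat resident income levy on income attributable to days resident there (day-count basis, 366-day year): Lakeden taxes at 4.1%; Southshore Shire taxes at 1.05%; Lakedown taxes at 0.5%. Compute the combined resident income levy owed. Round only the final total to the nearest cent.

€2,711.02

Lakeden, January 1 – April 18, 2032: 109 days → €145,000 × 4.1% × 109/366 = €1,770.5055
Southshore Shire, April 19 – November 2, 2032: 198 days → €145,000 × 1.05% × 198/366 = €823.6475
Lakedown, November 3 – December 31, 2032: 59 days → €145,000 × 0.5% × 59/366 = €116.8716
Total = €2,711.0246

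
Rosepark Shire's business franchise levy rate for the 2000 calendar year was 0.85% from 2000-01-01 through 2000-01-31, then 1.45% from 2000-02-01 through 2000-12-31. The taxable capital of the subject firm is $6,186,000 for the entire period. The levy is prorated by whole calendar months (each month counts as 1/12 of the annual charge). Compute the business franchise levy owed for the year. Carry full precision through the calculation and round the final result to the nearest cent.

2000-01-01 to 2000-01-31: 1 month at 0.85% → $6,186,000 × 0.85% × 1/12 = $4,381.7500
2000-02-01 to 2000-12-31: 11 months at 1.45% → $6,186,000 × 1.45% × 11/12 = $82,222.2500
Total = $86,604.0000

$86,604.00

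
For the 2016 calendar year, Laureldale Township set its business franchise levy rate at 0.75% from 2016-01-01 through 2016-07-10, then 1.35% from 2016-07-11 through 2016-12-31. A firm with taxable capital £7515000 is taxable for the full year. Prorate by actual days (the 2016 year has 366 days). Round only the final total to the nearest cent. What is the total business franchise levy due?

£77798.73

2016-01-01 to 2016-07-10: 192 days at 0.75% → £7515000 × 0.75% × 192/366 = £29567.2131
2016-07-11 to 2016-12-31: 174 days at 1.35% → £7515000 × 1.35% × 174/366 = £48231.5164
Total = £77798.7295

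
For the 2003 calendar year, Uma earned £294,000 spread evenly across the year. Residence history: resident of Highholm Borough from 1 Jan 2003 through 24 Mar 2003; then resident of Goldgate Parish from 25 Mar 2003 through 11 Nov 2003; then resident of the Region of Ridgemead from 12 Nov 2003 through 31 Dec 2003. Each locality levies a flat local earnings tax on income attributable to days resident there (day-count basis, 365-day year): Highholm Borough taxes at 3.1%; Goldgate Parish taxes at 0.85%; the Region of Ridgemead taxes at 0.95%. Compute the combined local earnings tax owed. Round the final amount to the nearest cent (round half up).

£4,043.51

Highholm Borough, 1 Jan – 24 Mar 2003: 83 days → £294,000 × 3.1% × 83/365 = £2,072.4986
Goldgate Parish, 25 Mar – 11 Nov 2003: 232 days → £294,000 × 0.85% × 232/365 = £1,588.4055
The Region of Ridgemead, 12 Nov – 31 Dec 2003: 50 days → £294,000 × 0.95% × 50/365 = £382.6027
Total = £4,043.5068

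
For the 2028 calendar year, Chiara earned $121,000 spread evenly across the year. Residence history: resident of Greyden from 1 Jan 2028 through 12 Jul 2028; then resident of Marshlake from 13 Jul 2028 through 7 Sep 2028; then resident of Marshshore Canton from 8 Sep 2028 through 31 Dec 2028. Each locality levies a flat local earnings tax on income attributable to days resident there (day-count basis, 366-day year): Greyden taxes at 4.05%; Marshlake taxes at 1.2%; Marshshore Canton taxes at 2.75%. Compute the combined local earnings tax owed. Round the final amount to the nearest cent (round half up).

$3,869.19

Greyden, 1 Jan – 12 Jul 2028: 194 days → $121,000 × 4.05% × 194/366 = $2,597.5328
Marshlake, 13 Jul – 7 Sep 2028: 57 days → $121,000 × 1.2% × 57/366 = $226.1311
Marshshore Canton, 8 Sep – 31 Dec 2028: 115 days → $121,000 × 2.75% × 115/366 = $1,045.5260
Total = $3,869.1899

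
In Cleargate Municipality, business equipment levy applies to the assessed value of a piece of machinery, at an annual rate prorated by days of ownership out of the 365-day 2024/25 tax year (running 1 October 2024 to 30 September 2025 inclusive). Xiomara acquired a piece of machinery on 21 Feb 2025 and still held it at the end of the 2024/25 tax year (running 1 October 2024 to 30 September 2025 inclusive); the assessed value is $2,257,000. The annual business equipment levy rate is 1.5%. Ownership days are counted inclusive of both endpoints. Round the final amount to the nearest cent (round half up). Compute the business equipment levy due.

$20,591.26

Days held (21 Feb – 30 Sep 2025): 222 out of 365
Tax = $2,257,000 × 1.5% × 222/365 = $20,591.2603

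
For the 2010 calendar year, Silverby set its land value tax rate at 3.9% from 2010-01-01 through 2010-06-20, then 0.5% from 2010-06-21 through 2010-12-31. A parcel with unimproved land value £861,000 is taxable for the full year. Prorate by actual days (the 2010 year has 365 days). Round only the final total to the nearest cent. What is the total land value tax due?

2010-01-01 to 2010-06-20: 171 days at 3.9% → £861,000 × 3.9% × 171/365 = £15,731.5315
2010-06-21 to 2010-12-31: 194 days at 0.5% → £861,000 × 0.5% × 194/365 = £2,288.1370
Total = £18,019.6685

£18,019.67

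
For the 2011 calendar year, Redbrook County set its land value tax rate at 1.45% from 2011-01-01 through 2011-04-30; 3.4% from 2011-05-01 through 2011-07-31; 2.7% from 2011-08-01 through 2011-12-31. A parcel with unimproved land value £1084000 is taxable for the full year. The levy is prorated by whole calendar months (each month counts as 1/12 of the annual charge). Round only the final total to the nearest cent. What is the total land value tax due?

£26648.33

2011-01-01 to 2011-04-30: 4 months at 1.45% → £1084000 × 1.45% × 4/12 = £5239.3333
2011-05-01 to 2011-07-31: 3 months at 3.4% → £1084000 × 3.4% × 3/12 = £9214.0000
2011-08-01 to 2011-12-31: 5 months at 2.7% → £1084000 × 2.7% × 5/12 = £12195.0000
Total = £26648.3333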